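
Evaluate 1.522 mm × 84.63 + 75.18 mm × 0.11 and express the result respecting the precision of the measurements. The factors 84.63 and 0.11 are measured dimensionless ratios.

137.1 mm

1.522 × 84.63 = 128.80686 → 128.8 mm (4 s.f., last digit at the 10^-1 place).
75.18 × 0.11 = 8.2698 → 8.3 mm (2 s.f., last digit at the 10^-1 place).
Sum: 137.07666 mm; keep the coarser place, 10^-1.
Result: 137.1 mm.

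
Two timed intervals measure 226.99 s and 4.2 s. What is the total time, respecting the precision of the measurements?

226.99 s + 4.2 s = 231.19 s.
Addition/subtraction keeps the fewest decimal places: 226.99 → 2 decimal places, 4.2 → 1 decimal place; limit is 1.
Rounded to 1 decimal place: 231.2 s.

231.2 s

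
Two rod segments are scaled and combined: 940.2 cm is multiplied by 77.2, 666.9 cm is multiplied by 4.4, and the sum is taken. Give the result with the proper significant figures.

940.2 × 77.2 = 72583.44 → 7.26 × 10^4 cm (3 s.f., last digit at the 10^2 place).
666.9 × 4.4 = 2934.36 → 2.9 × 10^3 cm (2 s.f., last digit at the 10^2 place).
Sum: 75517.8 cm; keep the coarser place, 10^2.
Result: 7.55 × 10^4 cm.

7.55 × 10^4 cm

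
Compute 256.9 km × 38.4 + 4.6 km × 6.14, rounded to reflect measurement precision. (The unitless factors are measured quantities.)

9.89 × 10³ km

256.9 × 38.4 = 9864.96 → 9.86 × 10³ km (3 s.f., last digit at the 10^1 place).
4.6 × 6.14 = 28.244 → 28 km (2 s.f., last digit at the 10^0 place).
Sum: 9893.204 km; keep the coarser place, 10^1.
Result: 9.89 × 10³ km.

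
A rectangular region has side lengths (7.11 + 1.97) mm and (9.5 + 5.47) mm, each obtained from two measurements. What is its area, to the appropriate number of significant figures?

7.11 + 1.97 = 9.08, limited to 2 d.p. → 3 s.f.; 9.5 + 5.47 = 14.97, limited to 1 d.p. → 3 s.f.
Carrying full precision, 9.08 × 14.97 = 135.9276; keep min(3, 3) = 3 s.f.
Rounded to 3 significant figures: 136 mm².

136 mm²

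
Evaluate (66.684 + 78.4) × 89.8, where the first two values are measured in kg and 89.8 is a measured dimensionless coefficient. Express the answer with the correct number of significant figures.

66.684 kg + 78.4 kg = 145.084 kg; the sum is limited to 1 decimal place (4 s.f.).
Carrying full precision, 145.084 × 89.8 = 13028.5432 kg; 89.8 has 3 s.f., so the result keeps min(4, 3) = 3 s.f.
Rounded to 3 significant figures: 1.30 × 10⁴ kg.

1.30 × 10⁴ kg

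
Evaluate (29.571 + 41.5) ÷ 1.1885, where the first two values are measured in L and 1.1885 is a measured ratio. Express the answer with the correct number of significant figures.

29.571 L + 41.5 L = 71.071 L; the sum is limited to 1 decimal place (3 s.f.).
Carrying full precision, 71.071 ÷ 1.1885 = 59.7989061843… L; 1.1885 has 5 s.f., so the result keeps min(3, 5) = 3 s.f.
Rounded to 3 significant figures: 59.8 L.

59.8 L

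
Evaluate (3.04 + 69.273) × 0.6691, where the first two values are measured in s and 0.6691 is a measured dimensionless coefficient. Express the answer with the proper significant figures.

48.38 s

3.04 s + 69.273 s = 72.313 s; the sum is limited to 2 decimal places (4 s.f.).
Carrying full precision, 72.313 × 0.6691 = 48.3846283 s; 0.6691 has 4 s.f., so the result keeps min(4, 4) = 4 s.f.
Rounded to 4 significant figures: 48.38 s.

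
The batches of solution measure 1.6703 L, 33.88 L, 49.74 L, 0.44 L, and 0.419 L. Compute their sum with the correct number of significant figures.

1.6703 L + 33.88 L + 49.74 L + 0.44 L + 0.419 L = 86.1493 L.
Addition/subtraction keeps the fewest decimal places: 1.6703 → 4 decimal places, 33.88 → 2 decimal places, 49.74 → 2 decimal places, 0.44 → 2 decimal places, 0.419 → 3 decimal places; limit is 2.
Rounded to 2 decimal places: 86.15 L.

86.15 L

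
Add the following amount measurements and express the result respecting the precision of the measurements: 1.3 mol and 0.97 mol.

1.3 mol + 0.97 mol = 2.27 mol.
Addition/subtraction keeps the fewest decimal places: 1.3 → 1 decimal place, 0.97 → 2 decimal places; limit is 1.
Rounded to 1 decimal place: 2.3 mol.

2.3 mol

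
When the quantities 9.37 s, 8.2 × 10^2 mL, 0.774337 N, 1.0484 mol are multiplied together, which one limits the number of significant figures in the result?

9.37 s → 3 s.f.; 8.2 × 10^2 mL → 2 s.f.; 0.774337 N → 6 s.f.; 1.0484 mol → 5 s.f.
The fewest is 2 significant figures, from 8.2 × 10^2 mL.

8.2 × 10^2 mL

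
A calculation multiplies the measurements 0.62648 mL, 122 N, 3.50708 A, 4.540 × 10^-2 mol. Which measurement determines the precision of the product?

122 N

0.62648 mL → 5 s.f.; 122 N → 3 s.f.; 3.50708 A → 6 s.f.; 4.540 × 10^-2 mol → 4 s.f.
The fewest is 3 significant figures, from 122 N.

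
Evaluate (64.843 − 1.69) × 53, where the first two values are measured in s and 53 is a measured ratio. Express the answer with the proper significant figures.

64.843 s − 1.69 s = 63.153 s; the difference is limited to 2 decimal places (4 s.f.).
Carrying full precision, 63.153 × 53 = 3347.109 s; 53 has 2 s.f., so the result keeps min(4, 2) = 2 s.f.
Rounded to 2 significant figures: 3.3 × 10³ s.

3.3 × 10³ s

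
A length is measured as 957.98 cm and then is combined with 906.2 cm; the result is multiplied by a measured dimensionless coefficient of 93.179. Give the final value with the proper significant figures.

957.98 cm + 906.2 cm = 1864.18 cm; the sum is limited to 1 decimal place (5 s.f.).
Carrying full precision, 1864.18 × 93.179 = 173702.42822 cm; 93.179 has 5 s.f., so the result keeps min(5, 5) = 5 s.f.
Rounded to 5 significant figures: 1.7370 × 10⁵ cm.

1.7370 × 10⁵ cm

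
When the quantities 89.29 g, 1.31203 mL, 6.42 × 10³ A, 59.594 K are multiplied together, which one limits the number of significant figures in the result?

6.42 × 10³ A

89.29 g → 4 s.f.; 1.31203 mL → 6 s.f.; 6.42 × 10³ A → 3 s.f.; 59.594 K → 5 s.f.
The fewest is 3 significant figures, from 6.42 × 10³ A.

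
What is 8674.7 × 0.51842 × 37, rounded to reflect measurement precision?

8674.7 × 0.51842 × 37 = 166394.105038
Multiplication/division keeps the fewest significant figures: 8674.7 → 5 s.f., 0.51842 → 5 s.f., 37 → 2 s.f.; limit is 2.
Rounded to 2 significant figures: 1.7 × 10^5.

1.7 × 10^5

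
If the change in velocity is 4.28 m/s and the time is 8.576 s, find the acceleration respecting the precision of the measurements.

acceleration = 4.28 m/s ÷ 8.576 s = 0.499067164179… m/s².
4.28 has 3 significant figures; 8.576 has 4.
Division/multiplication keeps the fewest: 3 significant figures.
Rounded: 0.499 m/s².

0.499 m/s²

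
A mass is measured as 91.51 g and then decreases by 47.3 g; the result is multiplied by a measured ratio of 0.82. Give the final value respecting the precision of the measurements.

91.51 g − 47.3 g = 44.21 g; the difference is limited to 1 decimal place (3 s.f.).
Carrying full precision, 44.21 × 0.82 = 36.2522 g; 0.82 has 2 s.f., so the result keeps min(3, 2) = 2 s.f.
Rounded to 2 significant figures: 36 g.

36 g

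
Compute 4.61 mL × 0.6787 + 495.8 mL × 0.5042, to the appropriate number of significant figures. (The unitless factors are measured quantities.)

4.61 × 0.6787 = 3.128807 → 3.13 mL (3 s.f., last digit at the 10^-2 place).
495.8 × 0.5042 = 249.98236 → 250.0 mL (4 s.f., last digit at the 10^-1 place).
Sum: 253.111167 mL; keep the coarser place, 10^-1.
Result: 253.1 mL.

253.1 mL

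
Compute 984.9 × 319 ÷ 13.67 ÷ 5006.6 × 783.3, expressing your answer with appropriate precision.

984.9 × 319 ÷ 13.67 ÷ 5006.6 × 783.3 = 3595.8331963…
Multiplication/division keeps the fewest significant figures: 984.9 → 4 s.f., 319 → 3 s.f., 13.67 → 4 s.f., 5006.6 → 5 s.f., 783.3 → 4 s.f.; limit is 3.
Rounded to 3 significant figures: 3.60 × 10³.

3.60 × 10³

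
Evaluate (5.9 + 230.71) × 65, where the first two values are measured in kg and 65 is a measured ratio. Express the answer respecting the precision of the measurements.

5.9 kg + 230.71 kg = 236.61 kg; the sum is limited to 1 decimal place (4 s.f.).
Carrying full precision, 236.61 × 65 = 15379.65 kg; 65 has 2 s.f., so the result keeps min(4, 2) = 2 s.f.
Rounded to 2 significant figures: 1.5 × 10⁴ kg.

1.5 × 10⁴ kg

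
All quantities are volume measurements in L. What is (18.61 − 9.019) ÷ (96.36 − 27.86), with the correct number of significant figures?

0.140

18.61 − 9.019 = 9.591, limited to 2 d.p. → 3 s.f.; 96.36 − 27.86 = 68.50, limited to 2 d.p. → 4 s.f.
Carrying full precision, 9.591 ÷ 68.50 = 0.14001459854…; keep min(3, 4) = 3 s.f.
Rounded to 3 significant figures: 0.140.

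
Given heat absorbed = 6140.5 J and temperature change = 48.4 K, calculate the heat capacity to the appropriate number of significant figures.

heat capacity = 6140.5 J ÷ 48.4 K = 126.869834711… J/K.
6140.5 has 5 significant figures; 48.4 has 3.
Division/multiplication keeps the fewest: 3 significant figures.
Rounded: 127 J/K.

127 J/K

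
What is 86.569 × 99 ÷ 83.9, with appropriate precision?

86.569 × 99 ÷ 83.9 = 102.149356377…
Multiplication/division keeps the fewest significant figures: 86.569 → 5 s.f., 99 → 2 s.f., 83.9 → 3 s.f.; limit is 2.
Rounded to 2 significant figures: 1.0 × 10².

1.0 × 10²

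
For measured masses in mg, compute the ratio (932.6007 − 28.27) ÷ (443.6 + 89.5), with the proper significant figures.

932.6007 − 28.27 = 904.3307, limited to 2 d.p. → 5 s.f.; 443.6 + 89.5 = 533.1, limited to 1 d.p. → 4 s.f.
Carrying full precision, 904.3307 ÷ 533.1 = 1.69636222097…; keep min(5, 4) = 4 s.f.
Rounded to 4 significant figures: 1.696.

1.696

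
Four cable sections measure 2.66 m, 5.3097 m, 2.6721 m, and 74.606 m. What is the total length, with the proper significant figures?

2.66 m + 5.3097 m + 2.6721 m + 74.606 m = 85.2478 m.
Addition/subtraction keeps the fewest decimal places: 2.66 → 2 decimal places, 5.3097 → 4 decimal places, 2.6721 → 4 decimal places, 74.606 → 3 decimal places; limit is 2.
Rounded to 2 decimal places: 85.25 m.

85.25 m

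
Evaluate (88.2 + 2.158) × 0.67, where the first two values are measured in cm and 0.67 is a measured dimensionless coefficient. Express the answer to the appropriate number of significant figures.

61 cm

88.2 cm + 2.158 cm = 90.358 cm; the sum is limited to 1 decimal place (3 s.f.).
Carrying full precision, 90.358 × 0.67 = 60.53986 cm; 0.67 has 2 s.f., so the result keeps min(3, 2) = 2 s.f.
Rounded to 2 significant figures: 61 cm.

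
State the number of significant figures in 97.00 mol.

4

97.00: trailing zeros after a decimal point are significant.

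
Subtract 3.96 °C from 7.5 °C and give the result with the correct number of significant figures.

3.5 °C

7.5 °C − 3.96 °C = 3.54 °C.
Addition/subtraction keeps the fewest decimal places: 7.5 → 1 decimal place, 3.96 → 2 decimal places; limit is 1.
Rounded to 1 decimal place: 3.5 °C.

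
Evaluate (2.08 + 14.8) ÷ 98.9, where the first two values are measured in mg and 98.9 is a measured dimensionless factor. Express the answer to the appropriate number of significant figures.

2.08 mg + 14.8 mg = 16.88 mg; the sum is limited to 1 decimal place (3 s.f.).
Carrying full precision, 16.88 ÷ 98.9 = 0.170677451972… mg; 98.9 has 3 s.f., so the result keeps min(3, 3) = 3 s.f.
Rounded to 3 significant figures: 0.171 mg.

0.171 mg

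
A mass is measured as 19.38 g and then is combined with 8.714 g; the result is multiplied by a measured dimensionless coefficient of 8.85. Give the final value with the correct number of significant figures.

249 g

19.38 g + 8.714 g = 28.094 g; the sum is limited to 2 decimal places (4 s.f.).
Carrying full precision, 28.094 × 8.85 = 248.6319 g; 8.85 has 3 s.f., so the result keeps min(4, 3) = 3 s.f.
Rounded to 3 significant figures: 249 g.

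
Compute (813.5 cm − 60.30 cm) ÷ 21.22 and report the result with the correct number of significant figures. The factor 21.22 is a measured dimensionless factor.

35.49 cm

813.5 cm − 60.30 cm = 753.20 cm; the difference is limited to 1 decimal place (4 s.f.).
Carrying full precision, 753.20 ÷ 21.22 = 35.4948162111… cm; 21.22 has 4 s.f., so the result keeps min(4, 4) = 4 s.f.
Rounded to 4 significant figures: 35.49 cm.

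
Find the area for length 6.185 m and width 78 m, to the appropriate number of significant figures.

4.8 × 10² m²

area = 6.185 m × 78 m = 482.43 m².
6.185 has 4 significant figures; 78 has 2.
Division/multiplication keeps the fewest: 2 significant figures.
Rounded: 4.8 × 10² m².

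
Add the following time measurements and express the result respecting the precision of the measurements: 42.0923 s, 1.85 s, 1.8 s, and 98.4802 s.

144.2 s

42.0923 s + 1.85 s + 1.8 s + 98.4802 s = 144.2225 s.
Addition/subtraction keeps the fewest decimal places: 42.0923 → 4 decimal places, 1.85 → 2 decimal places, 1.8 → 1 decimal place, 98.4802 → 4 decimal places; limit is 1.
Rounded to 1 decimal place: 144.2 s.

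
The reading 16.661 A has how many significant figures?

5

16.661: every digit is nonzero and significant.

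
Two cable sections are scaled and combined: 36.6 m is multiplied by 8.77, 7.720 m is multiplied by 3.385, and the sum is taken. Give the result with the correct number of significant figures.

347 m

36.6 × 8.77 = 320.982 → 321 m (3 s.f., last digit at the 10^0 place).
7.720 × 3.385 = 26.1322 → 26.13 m (4 s.f., last digit at the 10^-2 place).
Sum: 347.1142 m; keep the coarser place, 10^0.
Result: 347 m.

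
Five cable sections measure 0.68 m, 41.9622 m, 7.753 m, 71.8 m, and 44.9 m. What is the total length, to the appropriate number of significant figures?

1.671 × 10^2 m

0.68 m + 41.9622 m + 7.753 m + 71.8 m + 44.9 m = 167.0952 m.
Addition/subtraction keeps the fewest decimal places: 0.68 → 2 decimal places, 41.9622 → 4 decimal places, 7.753 → 3 decimal places, 71.8 → 1 decimal place, 44.9 → 1 decimal place; limit is 1.
Rounded to 1 decimal place: 1.671 × 10^2 m.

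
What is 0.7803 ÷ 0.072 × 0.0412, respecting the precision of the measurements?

0.45

0.7803 ÷ 0.072 × 0.0412 = 0.446505
Multiplication/division keeps the fewest significant figures: 0.7803 → 4 s.f., 0.072 → 2 s.f., 0.0412 → 3 s.f.; limit is 2.
Rounded to 2 significant figures: 0.45.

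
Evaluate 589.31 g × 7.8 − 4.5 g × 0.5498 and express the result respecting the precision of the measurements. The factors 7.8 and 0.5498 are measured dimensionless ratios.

589.31 × 7.8 = 4596.618 → 4.6 × 10³ g (2 s.f., last digit at the 10^2 place).
4.5 × 0.5498 = 2.4741 → 2.5 g (2 s.f., last digit at the 10^-1 place).
Difference: 4594.1439 g; keep the coarser place, 10^2.
Result: 4.6 × 10³ g.

4.6 × 10³ g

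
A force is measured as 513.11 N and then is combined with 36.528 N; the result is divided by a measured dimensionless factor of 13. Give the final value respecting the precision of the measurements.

42 N

513.11 N + 36.528 N = 549.638 N; the sum is limited to 2 decimal places (5 s.f.).
Carrying full precision, 549.638 ÷ 13 = 42.2798461538… N; 13 has 2 s.f., so the result keeps min(5, 2) = 2 s.f.
Rounded to 2 significant figures: 42 N.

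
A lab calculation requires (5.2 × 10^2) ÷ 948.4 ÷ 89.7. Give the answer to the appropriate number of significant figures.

0.0061

(5.2 × 10^2) ÷ 948.4 ÷ 89.7 = 0.00611250680016…
Multiplication/division keeps the fewest significant figures: 5.2 × 10^2 → 2 s.f., 948.4 → 4 s.f., 89.7 → 3 s.f.; limit is 2.
Rounded to 2 significant figures: 0.0061.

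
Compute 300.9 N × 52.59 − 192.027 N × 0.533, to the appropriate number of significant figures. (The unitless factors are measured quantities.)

300.9 × 52.59 = 15824.331 → 1.582 × 10^4 N (4 s.f., last digit at the 10^1 place).
192.027 × 0.533 = 102.350391 → 102 N (3 s.f., last digit at the 10^0 place).
Difference: 15721.980609 N; keep the coarser place, 10^1.
Result: 1.572 × 10^4 N.

1.572 × 10^4 N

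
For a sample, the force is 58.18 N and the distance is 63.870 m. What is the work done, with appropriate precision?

work done = 58.18 N × 63.870 m = 3715.9566 J.
58.18 has 4 significant figures; 63.870 has 5.
Division/multiplication keeps the fewest: 4 significant figures.
Rounded: 3716 J.

3716 J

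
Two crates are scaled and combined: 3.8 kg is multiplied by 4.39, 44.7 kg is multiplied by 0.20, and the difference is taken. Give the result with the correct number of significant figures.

8 kg

3.8 × 4.39 = 16.682 → 17 kg (2 s.f., last digit at the 10^0 place).
44.7 × 0.20 = 8.94 → 8.9 kg (2 s.f., last digit at the 10^-1 place).
Difference: 7.742 kg; keep the coarser place, 10^0.
Result: 8 kg.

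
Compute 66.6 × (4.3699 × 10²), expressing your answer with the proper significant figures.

2.91 × 10⁴

66.6 × (4.3699 × 10²) = 29103.534
Multiplication/division keeps the fewest significant figures: 66.6 → 3 s.f., 4.3699 × 10² → 5 s.f.; limit is 3.
Rounded to 3 significant figures: 2.91 × 10⁴.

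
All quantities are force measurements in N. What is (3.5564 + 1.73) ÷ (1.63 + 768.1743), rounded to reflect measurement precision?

3.5564 + 1.73 = 5.2864, limited to 2 d.p. → 3 s.f.; 1.63 + 768.1743 = 769.8043, limited to 2 d.p. → 5 s.f.
Carrying full precision, 5.2864 ÷ 769.8043 = 0.00686719988444…; keep min(3, 5) = 3 s.f.
Rounded to 3 significant figures: 0.00687.

0.00687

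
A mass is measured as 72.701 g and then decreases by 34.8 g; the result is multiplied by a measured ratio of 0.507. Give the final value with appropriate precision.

19.2 g

72.701 g − 34.8 g = 37.901 g; the difference is limited to 1 decimal place (3 s.f.).
Carrying full precision, 37.901 × 0.507 = 19.215807 g; 0.507 has 3 s.f., so the result keeps min(3, 3) = 3 s.f.
Rounded to 3 significant figures: 19.2 g.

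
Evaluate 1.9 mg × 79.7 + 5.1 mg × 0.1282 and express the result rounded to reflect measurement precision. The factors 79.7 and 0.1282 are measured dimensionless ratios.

1.5 × 10^2 mg

1.9 × 79.7 = 151.43 → 1.5 × 10^2 mg (2 s.f., last digit at the 10^1 place).
5.1 × 0.1282 = 0.65382 → 6.5 × 10^-1 mg (2 s.f., last digit at the 10^-2 place).
Sum: 152.08382 mg; keep the coarser place, 10^1.
Result: 1.5 × 10^2 mg.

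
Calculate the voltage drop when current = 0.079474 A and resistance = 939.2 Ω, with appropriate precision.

74.64 V

voltage drop = 0.079474 A × 939.2 Ω = 74.6419808 V.
0.079474 has 5 significant figures; 939.2 has 4.
Division/multiplication keeps the fewest: 4 significant figures.
Rounded: 74.64 V.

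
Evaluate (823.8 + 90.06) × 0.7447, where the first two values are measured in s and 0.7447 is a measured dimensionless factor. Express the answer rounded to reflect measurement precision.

823.8 s + 90.06 s = 913.86 s; the sum is limited to 1 decimal place (4 s.f.).
Carrying full precision, 913.86 × 0.7447 = 680.551542 s; 0.7447 has 4 s.f., so the result keeps min(4, 4) = 4 s.f.
Rounded to 4 significant figures: 680.6 s.

680.6 s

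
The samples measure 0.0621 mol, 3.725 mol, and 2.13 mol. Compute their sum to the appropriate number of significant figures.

5.92 mol

0.0621 mol + 3.725 mol + 2.13 mol = 5.9171 mol.
Addition/subtraction keeps the fewest decimal places: 0.0621 → 4 decimal places, 3.725 → 3 decimal places, 2.13 → 2 decimal places; limit is 2.
Rounded to 2 decimal places: 5.92 mol.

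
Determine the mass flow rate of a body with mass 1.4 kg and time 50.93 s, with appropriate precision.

mass flow rate = 1.4 kg ÷ 50.93 s = 0.0274887099941… kg/s.
1.4 has 2 significant figures; 50.93 has 4.
Division/multiplication keeps the fewest: 2 significant figures.
Rounded: 0.027 kg/s.

0.027 kg/s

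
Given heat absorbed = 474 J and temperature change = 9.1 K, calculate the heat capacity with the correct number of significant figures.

heat capacity = 474 J ÷ 9.1 K = 52.0879120879… J/K.
474 has 3 significant figures; 9.1 has 2.
Division/multiplication keeps the fewest: 2 significant figures.
Rounded: 52 J/K.

52 J/K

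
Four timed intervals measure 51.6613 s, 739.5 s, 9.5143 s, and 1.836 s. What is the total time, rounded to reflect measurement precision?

51.6613 s + 739.5 s + 9.5143 s + 1.836 s = 802.5116 s.
Addition/subtraction keeps the fewest decimal places: 51.6613 → 4 decimal places, 739.5 → 1 decimal place, 9.5143 → 4 decimal places, 1.836 → 3 decimal places; limit is 1.
Rounded to 1 decimal place: 802.5 s.

802.5 s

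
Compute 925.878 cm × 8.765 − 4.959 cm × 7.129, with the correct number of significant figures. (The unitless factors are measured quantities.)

925.878 × 8.765 = 8115.32067 → 8115 cm (4 s.f., last digit at the 10^0 place).
4.959 × 7.129 = 35.352711 → 35.35 cm (4 s.f., last digit at the 10^-2 place).
Difference: 8079.967959 cm; keep the coarser place, 10^0.
Result: 8.080 × 10³ cm.

8.080 × 10³ cm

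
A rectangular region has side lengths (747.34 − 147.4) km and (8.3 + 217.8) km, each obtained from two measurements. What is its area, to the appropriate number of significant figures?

747.34 − 147.4 = 599.94, limited to 1 d.p. → 4 s.f.; 8.3 + 217.8 = 226.1, limited to 1 d.p. → 4 s.f.
Carrying full precision, 599.94 × 226.1 = 135646.434; keep min(4, 4) = 4 s.f.
Rounded to 4 significant figures: 1.356 × 10⁵ km².

1.356 × 10⁵ km²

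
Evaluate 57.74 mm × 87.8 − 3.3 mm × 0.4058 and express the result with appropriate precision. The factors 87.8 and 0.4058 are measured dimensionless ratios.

5.07 × 10³ mm

57.74 × 87.8 = 5069.572 → 5.07 × 10³ mm (3 s.f., last digit at the 10^1 place).
3.3 × 0.4058 = 1.33914 → 1.3 mm (2 s.f., last digit at the 10^-1 place).
Difference: 5068.23286 mm; keep the coarser place, 10^1.
Result: 5.07 × 10³ mm.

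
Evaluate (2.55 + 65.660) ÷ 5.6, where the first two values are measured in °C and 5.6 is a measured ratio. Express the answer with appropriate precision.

2.55 °C + 65.660 °C = 68.210 °C; the sum is limited to 2 decimal places (4 s.f.).
Carrying full precision, 68.210 ÷ 5.6 = 12.1803571429… °C; 5.6 has 2 s.f., so the result keeps min(4, 2) = 2 s.f.
Rounded to 2 significant figures: 12 °C.

12 °C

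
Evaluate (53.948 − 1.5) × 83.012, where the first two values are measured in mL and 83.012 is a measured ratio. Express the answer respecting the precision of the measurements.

53.948 mL − 1.5 mL = 52.448 mL; the difference is limited to 1 decimal place (3 s.f.).
Carrying full precision, 52.448 × 83.012 = 4353.813376 mL; 83.012 has 5 s.f., so the result keeps min(3, 5) = 3 s.f.
Rounded to 3 significant figures: 4.35 × 10^3 mL.

4.35 × 10^3 mL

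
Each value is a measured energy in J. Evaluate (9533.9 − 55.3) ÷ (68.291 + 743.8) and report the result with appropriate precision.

11.67

9533.9 − 55.3 = 9478.6, limited to 1 d.p. → 5 s.f.; 68.291 + 743.8 = 812.091, limited to 1 d.p. → 4 s.f.
Carrying full precision, 9478.6 ÷ 812.091 = 11.6718446578…; keep min(5, 4) = 4 s.f.
Rounded to 4 significant figures: 11.67.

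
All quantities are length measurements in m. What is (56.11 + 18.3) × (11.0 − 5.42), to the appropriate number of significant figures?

4.2 × 10² m²

56.11 + 18.3 = 74.41, limited to 1 d.p. → 3 s.f.; 11.0 − 5.42 = 5.58, limited to 1 d.p. → 2 s.f.
Carrying full precision, 74.41 × 5.58 = 415.2078; keep min(3, 2) = 2 s.f.
Rounded to 2 significant figures: 4.2 × 10² m².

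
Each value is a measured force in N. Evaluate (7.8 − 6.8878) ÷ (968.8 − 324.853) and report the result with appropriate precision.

0.001

7.8 − 6.8878 = 0.9122, limited to 1 d.p. → 1 s.f.; 968.8 − 324.853 = 643.947, limited to 1 d.p. → 4 s.f.
Carrying full precision, 0.9122 ÷ 643.947 = 0.00141657620891…; keep min(1, 4) = 1 s.f.
Rounded to 1 significant figure: 0.001.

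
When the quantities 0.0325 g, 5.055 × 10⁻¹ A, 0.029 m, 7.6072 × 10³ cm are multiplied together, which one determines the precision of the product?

0.0325 g → 3 s.f.; 5.055 × 10⁻¹ A → 4 s.f.; 0.029 m → 2 s.f.; 7.6072 × 10³ cm → 5 s.f.
The fewest is 2 significant figures, from 0.029 m.

0.029 m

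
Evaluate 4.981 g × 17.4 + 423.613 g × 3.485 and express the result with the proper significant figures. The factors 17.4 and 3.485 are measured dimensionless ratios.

1.563 × 10³ g

4.981 × 17.4 = 86.6694 → 86.7 g (3 s.f., last digit at the 10^-1 place).
423.613 × 3.485 = 1476.291305 → 1476 g (4 s.f., last digit at the 10^0 place).
Sum: 1562.960705 g; keep the coarser place, 10^0.
Result: 1.563 × 10³ g.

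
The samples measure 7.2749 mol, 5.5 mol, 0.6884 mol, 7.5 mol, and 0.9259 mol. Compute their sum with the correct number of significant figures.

21.9 mol

7.2749 mol + 5.5 mol + 0.6884 mol + 7.5 mol + 0.9259 mol = 21.8892 mol.
Addition/subtraction keeps the fewest decimal places: 7.2749 → 4 decimal places, 5.5 → 1 decimal place, 0.6884 → 4 decimal places, 7.5 → 1 decimal place, 0.9259 → 4 decimal places; limit is 1.
Rounded to 1 decimal place: 21.9 mol.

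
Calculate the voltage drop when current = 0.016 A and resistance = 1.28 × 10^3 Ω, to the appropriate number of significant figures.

2.0 × 10^1 V

voltage drop = 0.016 A × 1.28 × 10^3 Ω = 20.48 V.
0.016 has 2 significant figures; 1.28 × 10^3 has 3.
Division/multiplication keeps the fewest: 2 significant figures.
Rounded: 2.0 × 10^1 V.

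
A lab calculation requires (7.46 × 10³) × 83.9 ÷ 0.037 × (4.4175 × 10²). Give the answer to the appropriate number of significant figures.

(7.46 × 10³) × 83.9 ÷ 0.037 × (4.4175 × 10²) = 7.47266687838 × 10^9…
Multiplication/division keeps the fewest significant figures: 7.46 × 10³ → 3 s.f., 83.9 → 3 s.f., 0.037 → 2 s.f., 4.4175 × 10² → 5 s.f.; limit is 2.
Rounded to 2 significant figures: 7.5 × 10⁹.

7.5 × 10⁹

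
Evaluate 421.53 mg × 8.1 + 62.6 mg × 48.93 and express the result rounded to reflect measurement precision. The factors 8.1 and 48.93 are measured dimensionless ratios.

6.5 × 10³ mg

421.53 × 8.1 = 3414.393 → 3.4 × 10³ mg (2 s.f., last digit at the 10^2 place).
62.6 × 48.93 = 3063.018 → 3.06 × 10³ mg (3 s.f., last digit at the 10^1 place).
Sum: 6477.411 mg; keep the coarser place, 10^2.
Result: 6.5 × 10³ mg.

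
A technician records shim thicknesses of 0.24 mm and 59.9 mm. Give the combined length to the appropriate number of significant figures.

0.24 mm + 59.9 mm = 60.14 mm.
Addition/subtraction keeps the fewest decimal places: 0.24 → 2 decimal places, 59.9 → 1 decimal place; limit is 1.
Rounded to 1 decimal place: 60.1 mm.

60.1 mm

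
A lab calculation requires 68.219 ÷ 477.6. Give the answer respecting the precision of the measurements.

0.1428

68.219 ÷ 477.6 = 0.142837102178…
Multiplication/division keeps the fewest significant figures: 68.219 → 5 s.f., 477.6 → 4 s.f.; limit is 4.
Rounded to 4 significant figures: 0.1428.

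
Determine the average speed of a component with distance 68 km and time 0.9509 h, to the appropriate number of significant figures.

average speed = 68 km ÷ 0.9509 h = 71.5111999159… km/h.
68 has 2 significant figures; 0.9509 has 4.
Division/multiplication keeps the fewest: 2 significant figures.
Rounded: 72 km/h.

72 km/h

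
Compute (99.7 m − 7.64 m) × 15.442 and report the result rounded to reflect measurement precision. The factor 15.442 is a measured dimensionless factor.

99.7 m − 7.64 m = 92.06 m; the difference is limited to 1 decimal place (3 s.f.).
Carrying full precision, 92.06 × 15.442 = 1421.59052 m; 15.442 has 5 s.f., so the result keeps min(3, 5) = 3 s.f.
Rounded to 3 significant figures: 1.42 × 10³ m.

1.42 × 10³ m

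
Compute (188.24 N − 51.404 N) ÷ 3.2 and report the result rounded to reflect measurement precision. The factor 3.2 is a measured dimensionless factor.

43 N

188.24 N − 51.404 N = 136.836 N; the difference is limited to 2 decimal places (5 s.f.).
Carrying full precision, 136.836 ÷ 3.2 = 42.76125 N; 3.2 has 2 s.f., so the result keeps min(5, 2) = 2 s.f.
Rounded to 2 significant figures: 43 N.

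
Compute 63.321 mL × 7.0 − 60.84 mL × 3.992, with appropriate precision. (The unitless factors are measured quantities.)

2.0 × 10² mL

63.321 × 7.0 = 443.247 → 4.4 × 10² mL (2 s.f., last digit at the 10^1 place).
60.84 × 3.992 = 242.87328 → 2.429 × 10² mL (4 s.f., last digit at the 10^-1 place).
Difference: 200.37372 mL; keep the coarser place, 10^1.
Result: 2.0 × 10² mL.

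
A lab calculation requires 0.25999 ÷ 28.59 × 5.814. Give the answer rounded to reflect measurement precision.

0.05287

0.25999 ÷ 28.59 × 5.814 = 0.0528709989507…
Multiplication/division keeps the fewest significant figures: 0.25999 → 5 s.f., 28.59 → 4 s.f., 5.814 → 4 s.f.; limit is 4.
Rounded to 4 significant figures: 0.05287.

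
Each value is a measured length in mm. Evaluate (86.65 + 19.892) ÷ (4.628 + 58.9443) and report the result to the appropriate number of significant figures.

1.6759

86.65 + 19.892 = 106.542, limited to 2 d.p. → 5 s.f.; 4.628 + 58.9443 = 63.5723, limited to 3 d.p. → 5 s.f.
Carrying full precision, 106.542 ÷ 63.5723 = 1.67591859977…; keep min(5, 5) = 5 s.f.
Rounded to 5 significant figures: 1.6759.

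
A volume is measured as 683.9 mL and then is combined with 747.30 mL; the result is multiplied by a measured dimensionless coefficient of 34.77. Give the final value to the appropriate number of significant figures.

4.976 × 10^4 mL

683.9 mL + 747.30 mL = 1431.20 mL; the sum is limited to 1 decimal place (5 s.f.).
Carrying full precision, 1431.20 × 34.77 = 49762.824 mL; 34.77 has 4 s.f., so the result keeps min(5, 4) = 4 s.f.
Rounded to 4 significant figures: 4.976 × 10^4 mL.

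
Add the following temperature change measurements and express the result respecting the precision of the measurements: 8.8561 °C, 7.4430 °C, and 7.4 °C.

8.8561 °C + 7.4430 °C + 7.4 °C = 23.6991 °C.
Addition/subtraction keeps the fewest decimal places: 8.8561 → 4 decimal places, 7.4430 → 4 decimal places, 7.4 → 1 decimal place; limit is 1.
Rounded to 1 decimal place: 23.7 °C.

23.7 °C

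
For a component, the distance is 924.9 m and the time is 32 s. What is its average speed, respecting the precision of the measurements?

29 m/s

average speed = 924.9 m ÷ 32 s = 28.903125 m/s.
924.9 has 4 significant figures; 32 has 2.
Division/multiplication keeps the fewest: 2 significant figures.
Rounded: 29 m/s.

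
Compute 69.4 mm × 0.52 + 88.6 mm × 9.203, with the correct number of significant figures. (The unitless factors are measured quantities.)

69.4 × 0.52 = 36.088 → 36 mm (2 s.f., last digit at the 10^0 place).
88.6 × 9.203 = 815.3858 → 815 mm (3 s.f., last digit at the 10^0 place).
Sum: 851.4738 mm; keep the coarser place, 10^0.
Result: 851 mm.

851 mm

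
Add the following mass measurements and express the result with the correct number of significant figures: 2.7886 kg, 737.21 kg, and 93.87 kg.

833.87 kg

2.7886 kg + 737.21 kg + 93.87 kg = 833.8686 kg.
Addition/subtraction keeps the fewest decimal places: 2.7886 → 4 decimal places, 737.21 → 2 decimal places, 93.87 → 2 decimal places; limit is 2.
Rounded to 2 decimal places: 833.87 kg.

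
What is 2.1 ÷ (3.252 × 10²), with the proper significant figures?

0.0065

2.1 ÷ (3.252 × 10²) = 0.00645756457565…
Multiplication/division keeps the fewest significant figures: 2.1 → 2 s.f., 3.252 × 10² → 4 s.f.; limit is 2.
Rounded to 2 significant figures: 0.0065.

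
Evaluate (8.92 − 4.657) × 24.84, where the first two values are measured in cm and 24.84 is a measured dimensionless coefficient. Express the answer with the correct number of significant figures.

8.92 cm − 4.657 cm = 4.263 cm; the difference is limited to 2 decimal places (3 s.f.).
Carrying full precision, 4.263 × 24.84 = 105.89292 cm; 24.84 has 4 s.f., so the result keeps min(3, 4) = 3 s.f.
Rounded to 3 significant figures: 1.06 × 10^2 cm.

1.06 × 10^2 cm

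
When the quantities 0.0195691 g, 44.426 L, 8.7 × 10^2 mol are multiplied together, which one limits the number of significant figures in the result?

0.0195691 g → 6 s.f.; 44.426 L → 5 s.f.; 8.7 × 10^2 mol → 2 s.f.
The fewest is 2 significant figures, from 8.7 × 10^2 mol.

8.7 × 10^2 mol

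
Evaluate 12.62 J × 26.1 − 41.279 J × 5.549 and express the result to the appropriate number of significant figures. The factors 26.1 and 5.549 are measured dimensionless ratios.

12.62 × 26.1 = 329.382 → 3.29 × 10² J (3 s.f., last digit at the 10^0 place).
41.279 × 5.549 = 229.057171 → 229.1 J (4 s.f., last digit at the 10^-1 place).
Difference: 100.324829 J; keep the coarser place, 10^0.
Result: 1.00 × 10² J.

1.00 × 10² J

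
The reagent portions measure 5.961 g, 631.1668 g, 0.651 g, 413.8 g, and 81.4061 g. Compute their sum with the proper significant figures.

5.961 g + 631.1668 g + 0.651 g + 413.8 g + 81.4061 g = 1132.9849 g.
Addition/subtraction keeps the fewest decimal places: 5.961 → 3 decimal places, 631.1668 → 4 decimal places, 0.651 → 3 decimal places, 413.8 → 1 decimal place, 81.4061 → 4 decimal places; limit is 1.
Rounded to 1 decimal place: 1133.0 g.

1133.0 g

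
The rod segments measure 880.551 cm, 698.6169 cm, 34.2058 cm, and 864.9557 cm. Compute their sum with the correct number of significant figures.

2478.329 cm

880.551 cm + 698.6169 cm + 34.2058 cm + 864.9557 cm = 2478.3294 cm.
Addition/subtraction keeps the fewest decimal places: 880.551 → 3 decimal places, 698.6169 → 4 decimal places, 34.2058 → 4 decimal places, 864.9557 → 4 decimal places; limit is 3.
Rounded to 3 decimal places: 2478.329 cm.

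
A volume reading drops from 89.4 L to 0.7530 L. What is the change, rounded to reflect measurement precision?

89.4 L − 0.7530 L = 88.6470 L.
Addition/subtraction keeps the fewest decimal places: 89.4 → 1 decimal place, 0.7530 → 4 decimal places; limit is 1.
Rounded to 1 decimal place: 88.6 L.

88.6 L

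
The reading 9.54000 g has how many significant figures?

6

9.54000: trailing zeros after a decimal point are significant.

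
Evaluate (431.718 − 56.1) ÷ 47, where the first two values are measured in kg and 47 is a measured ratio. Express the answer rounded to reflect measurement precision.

8.0 kg

431.718 kg − 56.1 kg = 375.618 kg; the difference is limited to 1 decimal place (4 s.f.).
Carrying full precision, 375.618 ÷ 47 = 7.99187234043… kg; 47 has 2 s.f., so the result keeps min(4, 2) = 2 s.f.
Rounded to 2 significant figures: 8.0 kg.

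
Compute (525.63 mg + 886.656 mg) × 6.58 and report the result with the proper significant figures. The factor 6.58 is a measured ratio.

9.29 × 10³ mg

525.63 mg + 886.656 mg = 1412.286 mg; the sum is limited to 2 decimal places (6 s.f.).
Carrying full precision, 1412.286 × 6.58 = 9292.84188 mg; 6.58 has 3 s.f., so the result keeps min(6, 3) = 3 s.f.
Rounded to 3 significant figures: 9.29 × 10³ mg.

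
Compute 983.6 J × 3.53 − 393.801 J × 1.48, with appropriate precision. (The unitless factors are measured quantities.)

983.6 × 3.53 = 3472.108 → 3.47 × 10^3 J (3 s.f., last digit at the 10^1 place).
393.801 × 1.48 = 582.82548 → 583 J (3 s.f., last digit at the 10^0 place).
Difference: 2889.28252 J; keep the coarser place, 10^1.
Result: 2.89 × 10^3 J.

2.89 × 10^3 J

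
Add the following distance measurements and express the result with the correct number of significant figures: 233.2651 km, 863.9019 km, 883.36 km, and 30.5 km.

2011.0 km

233.2651 km + 863.9019 km + 883.36 km + 30.5 km = 2011.0270 km.
Addition/subtraction keeps the fewest decimal places: 233.2651 → 4 decimal places, 863.9019 → 4 decimal places, 883.36 → 2 decimal places, 30.5 → 1 decimal place; limit is 1.
Rounded to 1 decimal place: 2011.0 km.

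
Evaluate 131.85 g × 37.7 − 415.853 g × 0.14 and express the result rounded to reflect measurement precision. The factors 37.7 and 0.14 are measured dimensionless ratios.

131.85 × 37.7 = 4970.745 → 4.97 × 10³ g (3 s.f., last digit at the 10^1 place).
415.853 × 0.14 = 58.21942 → 58 g (2 s.f., last digit at the 10^0 place).
Difference: 4912.52558 g; keep the coarser place, 10^1.
Result: 4.91 × 10³ g.

4.91 × 10³ g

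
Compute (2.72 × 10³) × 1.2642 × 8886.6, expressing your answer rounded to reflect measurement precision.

(2.72 × 10³) × 1.2642 × 8886.6 = 30557676.0384
Multiplication/division keeps the fewest significant figures: 2.72 × 10³ → 3 s.f., 1.2642 → 5 s.f., 8886.6 → 5 s.f.; limit is 3.
Rounded to 3 significant figures: 3.06 × 10⁷.

3.06 × 10⁷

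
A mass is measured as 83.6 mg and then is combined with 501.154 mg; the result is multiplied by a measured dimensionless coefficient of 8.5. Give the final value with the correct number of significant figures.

5.0 × 10^3 mg

83.6 mg + 501.154 mg = 584.754 mg; the sum is limited to 1 decimal place (4 s.f.).
Carrying full precision, 584.754 × 8.5 = 4970.409 mg; 8.5 has 2 s.f., so the result keeps min(4, 2) = 2 s.f.
Rounded to 2 significant figures: 5.0 × 10^3 mg.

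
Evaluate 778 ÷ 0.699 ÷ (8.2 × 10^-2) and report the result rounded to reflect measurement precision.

1.4 × 10^4

778 ÷ 0.699 ÷ (8.2 × 10^-2) = 13573.3975366…
Multiplication/division keeps the fewest significant figures: 778 → 3 s.f., 0.699 → 3 s.f., 8.2 × 10^-2 → 2 s.f.; limit is 2.
Rounded to 2 significant figures: 1.4 × 10^4.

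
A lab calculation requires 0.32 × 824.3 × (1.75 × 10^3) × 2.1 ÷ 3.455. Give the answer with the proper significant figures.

0.32 × 824.3 × (1.75 × 10^3) × 2.1 ÷ 3.455 = 280572.156295…
Multiplication/division keeps the fewest significant figures: 0.32 → 2 s.f., 824.3 → 4 s.f., 1.75 × 10^3 → 3 s.f., 2.1 → 2 s.f., 3.455 → 4 s.f.; limit is 2.
Rounded to 2 significant figures: 2.8 × 10^5.

2.8 × 10^5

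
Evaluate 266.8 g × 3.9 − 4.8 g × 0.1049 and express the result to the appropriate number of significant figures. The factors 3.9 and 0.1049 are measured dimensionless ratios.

266.8 × 3.9 = 1040.52 → 1.0 × 10^3 g (2 s.f., last digit at the 10^2 place).
4.8 × 0.1049 = 0.50352 → 0.50 g (2 s.f., last digit at the 10^-2 place).
Difference: 1040.01648 g; keep the coarser place, 10^2.
Result: 1.0 × 10^3 g.

1.0 × 10^3 g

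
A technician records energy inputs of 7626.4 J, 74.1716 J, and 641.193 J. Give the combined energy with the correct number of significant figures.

7626.4 J + 74.1716 J + 641.193 J = 8341.7646 J.
Addition/subtraction keeps the fewest decimal places: 7626.4 → 1 decimal place, 74.1716 → 4 decimal places, 641.193 → 3 decimal places; limit is 1.
Rounded to 1 decimal place: 8341.8 J.

8341.8 J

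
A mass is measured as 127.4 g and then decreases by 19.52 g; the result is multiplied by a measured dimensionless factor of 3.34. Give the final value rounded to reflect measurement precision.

127.4 g − 19.52 g = 107.88 g; the difference is limited to 1 decimal place (4 s.f.).
Carrying full precision, 107.88 × 3.34 = 360.3192 g; 3.34 has 3 s.f., so the result keeps min(4, 3) = 3 s.f.
Rounded to 3 significant figures: 3.60 × 10^2 g.

3.60 × 10^2 g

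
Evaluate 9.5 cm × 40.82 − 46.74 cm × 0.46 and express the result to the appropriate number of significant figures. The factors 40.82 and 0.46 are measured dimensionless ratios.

9.5 × 40.82 = 387.79 → 3.9 × 10^2 cm (2 s.f., last digit at the 10^1 place).
46.74 × 0.46 = 21.5004 → 22 cm (2 s.f., last digit at the 10^0 place).
Difference: 366.2896 cm; keep the coarser place, 10^1.
Result: 3.7 × 10^2 cm.

3.7 × 10^2 cm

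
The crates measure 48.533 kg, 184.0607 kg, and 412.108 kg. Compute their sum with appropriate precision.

48.533 kg + 184.0607 kg + 412.108 kg = 644.7017 kg.
Addition/subtraction keeps the fewest decimal places: 48.533 → 3 decimal places, 184.0607 → 4 decimal places, 412.108 → 3 decimal places; limit is 3.
Rounded to 3 decimal places: 644.702 kg.

644.702 kg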